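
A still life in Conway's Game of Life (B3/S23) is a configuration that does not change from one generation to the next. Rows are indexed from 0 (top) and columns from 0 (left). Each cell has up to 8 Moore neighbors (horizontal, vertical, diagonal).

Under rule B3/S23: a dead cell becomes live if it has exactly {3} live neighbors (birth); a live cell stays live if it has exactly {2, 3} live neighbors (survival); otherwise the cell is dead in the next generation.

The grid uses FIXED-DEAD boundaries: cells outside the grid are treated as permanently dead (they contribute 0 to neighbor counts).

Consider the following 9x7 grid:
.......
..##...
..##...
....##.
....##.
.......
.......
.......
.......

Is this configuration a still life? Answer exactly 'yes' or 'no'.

Compute generation 1 and compare to generation 0 (given above):
Generation 1:
.......
..##...
..#....
.....#.
....##.
.......
.......
.......
.......
Cell (2,3) differs: gen0=1 vs gen1=0 -> NOT a still life.

Answer: no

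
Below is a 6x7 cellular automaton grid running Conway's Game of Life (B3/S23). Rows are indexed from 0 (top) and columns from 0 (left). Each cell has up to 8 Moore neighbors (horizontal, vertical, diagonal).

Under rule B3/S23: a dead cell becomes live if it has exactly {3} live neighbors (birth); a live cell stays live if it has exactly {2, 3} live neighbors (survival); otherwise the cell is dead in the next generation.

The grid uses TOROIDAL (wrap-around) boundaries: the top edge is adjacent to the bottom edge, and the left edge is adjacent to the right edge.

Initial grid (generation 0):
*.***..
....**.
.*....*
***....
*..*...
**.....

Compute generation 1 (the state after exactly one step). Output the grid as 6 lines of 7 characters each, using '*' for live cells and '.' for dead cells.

Simulating step by step:
Generation 0 (given above): 15 live cells
Generation 1: 22 live cells
(generation 1 grid is the final answer)

Answer: *.*****
***.***
.**..**
..*...*
......*
*...*.*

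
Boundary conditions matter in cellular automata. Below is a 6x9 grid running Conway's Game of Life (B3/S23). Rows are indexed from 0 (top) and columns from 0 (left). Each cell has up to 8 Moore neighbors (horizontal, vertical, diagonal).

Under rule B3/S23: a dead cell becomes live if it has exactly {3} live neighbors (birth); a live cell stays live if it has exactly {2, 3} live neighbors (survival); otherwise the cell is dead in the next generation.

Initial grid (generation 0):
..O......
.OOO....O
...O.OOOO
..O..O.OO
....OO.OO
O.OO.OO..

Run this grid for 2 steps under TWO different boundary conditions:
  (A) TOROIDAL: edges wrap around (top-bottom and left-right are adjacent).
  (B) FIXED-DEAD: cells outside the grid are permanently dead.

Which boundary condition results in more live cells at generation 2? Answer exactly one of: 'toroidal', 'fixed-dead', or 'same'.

Under TOROIDAL boundary, generation 2:
.........
.O.O....O
.O.O.O..O
O..OO....
....O.OO.
...OOOOOO
Population = 19

Under FIXED-DEAD boundary, generation 2:
.O.OO....
OO...O...
...O.O...
.O.OO....
..OOO.OO.
..O...OO.
Population = 19

Comparison: toroidal=19, fixed-dead=19 -> same

Answer: same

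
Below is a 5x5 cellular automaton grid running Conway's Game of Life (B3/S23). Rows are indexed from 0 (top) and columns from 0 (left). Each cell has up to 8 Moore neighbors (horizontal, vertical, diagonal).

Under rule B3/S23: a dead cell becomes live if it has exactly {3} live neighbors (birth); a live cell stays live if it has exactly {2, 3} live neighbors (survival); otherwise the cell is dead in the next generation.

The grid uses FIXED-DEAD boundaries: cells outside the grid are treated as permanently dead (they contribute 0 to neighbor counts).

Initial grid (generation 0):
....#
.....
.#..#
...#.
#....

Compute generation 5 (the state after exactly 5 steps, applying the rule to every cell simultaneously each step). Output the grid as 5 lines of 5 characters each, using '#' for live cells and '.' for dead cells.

Simulating step by step:
Generation 0 (given above): 5 live cells
Generation 1: 0 live cells
.....
.....
.....
.....
.....
Generation 2: 0 live cells
.....
.....
.....
.....
.....
Generation 3: 0 live cells
.....
.....
.....
.....
.....
Generation 4: 0 live cells
.....
.....
.....
.....
.....
Generation 5: 0 live cells
(generation 5 grid is the final answer)

Answer: .....
.....
.....
.....
.....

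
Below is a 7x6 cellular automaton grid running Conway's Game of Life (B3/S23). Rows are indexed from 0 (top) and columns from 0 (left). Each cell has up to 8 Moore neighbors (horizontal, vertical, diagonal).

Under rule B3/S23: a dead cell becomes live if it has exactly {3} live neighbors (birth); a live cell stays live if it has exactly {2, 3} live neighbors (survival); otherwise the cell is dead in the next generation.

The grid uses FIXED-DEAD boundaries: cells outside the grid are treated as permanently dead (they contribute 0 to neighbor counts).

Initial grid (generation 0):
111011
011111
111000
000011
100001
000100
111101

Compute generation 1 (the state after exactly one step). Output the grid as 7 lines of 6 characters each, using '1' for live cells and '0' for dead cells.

Answer: 100001
000001
100000
100011
000001
100100
011110

Derivation:
Simulating step by step:
Generation 0 (given above): 23 live cells
Generation 1: 14 live cells
(generation 1 grid is the final answer)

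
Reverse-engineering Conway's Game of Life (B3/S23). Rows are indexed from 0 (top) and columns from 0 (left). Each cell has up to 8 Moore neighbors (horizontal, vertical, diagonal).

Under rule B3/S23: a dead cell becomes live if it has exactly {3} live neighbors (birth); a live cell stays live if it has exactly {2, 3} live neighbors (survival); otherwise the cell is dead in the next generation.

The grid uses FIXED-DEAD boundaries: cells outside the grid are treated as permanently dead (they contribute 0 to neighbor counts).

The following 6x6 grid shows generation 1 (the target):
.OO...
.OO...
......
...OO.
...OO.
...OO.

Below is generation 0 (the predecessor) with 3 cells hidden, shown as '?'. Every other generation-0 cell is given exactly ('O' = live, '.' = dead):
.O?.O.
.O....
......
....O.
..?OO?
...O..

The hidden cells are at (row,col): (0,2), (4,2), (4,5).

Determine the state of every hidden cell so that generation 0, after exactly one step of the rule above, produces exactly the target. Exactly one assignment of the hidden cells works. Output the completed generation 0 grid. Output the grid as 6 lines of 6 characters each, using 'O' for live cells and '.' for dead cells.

Hidden generation-0 cells (in order): (0,2), (4,2), (4,5).
A hidden cell only influences target cells in its own 3x3 neighborhood. Try each of the 2^3 = 8 assignments, step the completed generation 0 forward once under B3/S23, and compare with the target:
  (0,2)=. (4,2)=. (4,5)=. -> step gives (0,1)='.' but target has 'O' -> reject
  (0,2)=. (4,2)=. (4,5)=O -> step gives (0,1)='.' but target has 'O' -> reject
  (0,2)=. (4,2)=O (4,5)=. -> step gives (0,1)='.' but target has 'O' -> reject
  (0,2)=. (4,2)=O (4,5)=O -> step gives (0,1)='.' but target has 'O' -> reject
  (0,2)=O (4,2)=. (4,5)=. -> step reproduces the target at every cell -> ACCEPT
  (0,2)=O (4,2)=. (4,5)=O -> step gives (3,5)='O' but target has '.' -> reject
  (0,2)=O (4,2)=O (4,5)=. -> step gives (3,3)='.' but target has 'O' -> reject
  (0,2)=O (4,2)=O (4,5)=O -> step gives (3,3)='.' but target has 'O' -> reject
Unique solution: (0,2)=live, (4,2)=dead, (4,5)=dead.
Check: live-neighbor counts of every cell in the completed generation 0:
222201
223211
111111
001322
002332
002231
Applying B3/S23 to generation 0 with these counts gives:
.OO...
.OO...
......
...OO.
...OO.
...OO.
which matches the target exactly.

Answer: .OO.O.
.O....
......
....O.
...OO.
...O..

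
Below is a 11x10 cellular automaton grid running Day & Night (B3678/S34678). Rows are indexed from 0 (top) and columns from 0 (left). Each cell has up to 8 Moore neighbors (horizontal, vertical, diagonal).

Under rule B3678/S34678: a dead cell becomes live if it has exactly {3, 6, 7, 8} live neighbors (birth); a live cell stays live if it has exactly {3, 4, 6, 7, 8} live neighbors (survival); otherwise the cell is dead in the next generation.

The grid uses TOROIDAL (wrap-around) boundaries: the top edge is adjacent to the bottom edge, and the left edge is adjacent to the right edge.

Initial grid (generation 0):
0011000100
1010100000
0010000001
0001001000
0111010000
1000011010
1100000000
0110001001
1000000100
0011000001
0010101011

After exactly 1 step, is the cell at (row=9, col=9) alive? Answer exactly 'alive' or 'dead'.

Simulating step by step:
Generation 0 (given above): 34 live cells
Generation 1: 37 live cells
0010110011
0010000000
0100000000
0101100000
0010010100
1000100001
1110011100
0100000000
1001000011
1101000101
0111000110

Cell (9,9) at generation 1: 1 -> alive

Answer: alive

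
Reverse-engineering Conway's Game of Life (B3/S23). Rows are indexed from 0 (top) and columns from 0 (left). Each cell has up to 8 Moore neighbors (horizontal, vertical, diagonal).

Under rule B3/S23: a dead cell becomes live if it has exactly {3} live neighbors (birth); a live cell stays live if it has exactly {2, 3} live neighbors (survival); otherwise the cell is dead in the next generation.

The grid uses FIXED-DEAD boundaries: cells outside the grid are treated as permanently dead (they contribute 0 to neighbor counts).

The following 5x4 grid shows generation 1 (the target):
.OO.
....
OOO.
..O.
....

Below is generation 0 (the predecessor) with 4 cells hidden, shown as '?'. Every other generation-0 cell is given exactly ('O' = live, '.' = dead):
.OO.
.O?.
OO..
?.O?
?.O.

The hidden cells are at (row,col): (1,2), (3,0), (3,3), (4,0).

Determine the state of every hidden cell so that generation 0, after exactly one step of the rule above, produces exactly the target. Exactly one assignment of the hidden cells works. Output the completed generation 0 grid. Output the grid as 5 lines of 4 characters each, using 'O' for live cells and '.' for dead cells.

Answer: .OO.
.O..
OO..
..O.
..O.

Derivation:
Hidden generation-0 cells (in order): (1,2), (3,0), (3,3), (4,0).
A hidden cell only influences target cells in its own 3x3 neighborhood. Try each of the 2^4 = 16 assignments, step the completed generation 0 forward once under B3/S23, and compare with the target:
  (1,2)=. (3,0)=. (3,3)=. (4,0)=. -> step reproduces the target at every cell -> ACCEPT
  (1,2)=. (3,0)=. (3,3)=. (4,0)=O -> step gives (3,0)='O' but target has '.' -> reject
  (1,2)=. (3,0)=. (3,3)=O (4,0)=. -> step gives (2,2)='.' but target has 'O' -> reject
  (1,2)=. (3,0)=. (3,3)=O (4,0)=O -> step gives (2,2)='.' but target has 'O' -> reject
  (1,2)=. (3,0)=O (3,3)=. (4,0)=. -> step gives (2,1)='.' but target has 'O' -> reject
  (1,2)=. (3,0)=O (3,3)=. (4,0)=O -> step gives (2,1)='.' but target has 'O' -> reject
  (1,2)=. (3,0)=O (3,3)=O (4,0)=. -> step gives (2,1)='.' but target has 'O' -> reject
  (1,2)=. (3,0)=O (3,3)=O (4,0)=O -> step gives (2,1)='.' but target has 'O' -> reject
  (1,2)=O (3,0)=. (3,3)=. (4,0)=. -> step gives (2,1)='.' but target has 'O' -> reject
  (1,2)=O (3,0)=. (3,3)=. (4,0)=O -> step gives (2,1)='.' but target has 'O' -> reject
  (1,2)=O (3,0)=. (3,3)=O (4,0)=. -> step gives (2,1)='.' but target has 'O' -> reject
  (1,2)=O (3,0)=. (3,3)=O (4,0)=O -> step gives (2,1)='.' but target has 'O' -> reject
  (1,2)=O (3,0)=O (3,3)=. (4,0)=. -> step gives (2,1)='.' but target has 'O' -> reject
  (1,2)=O (3,0)=O (3,3)=. (4,0)=O -> step gives (2,1)='.' but target has 'O' -> reject
  (1,2)=O (3,0)=O (3,3)=O (4,0)=. -> step gives (2,1)='.' but target has 'O' -> reject
  (1,2)=O (3,0)=O (3,3)=O (4,0)=O -> step gives (2,1)='.' but target has 'O' -> reject
Unique solution: (1,2)=dead, (3,0)=dead, (3,3)=dead, (4,0)=dead.
Check: live-neighbor counts of every cell in the completed generation 0:
2221
4441
2331
2422
0212
Applying B3/S23 to generation 0 with these counts gives:
.OO.
....
OOO.
..O.
....
which matches the target exactly.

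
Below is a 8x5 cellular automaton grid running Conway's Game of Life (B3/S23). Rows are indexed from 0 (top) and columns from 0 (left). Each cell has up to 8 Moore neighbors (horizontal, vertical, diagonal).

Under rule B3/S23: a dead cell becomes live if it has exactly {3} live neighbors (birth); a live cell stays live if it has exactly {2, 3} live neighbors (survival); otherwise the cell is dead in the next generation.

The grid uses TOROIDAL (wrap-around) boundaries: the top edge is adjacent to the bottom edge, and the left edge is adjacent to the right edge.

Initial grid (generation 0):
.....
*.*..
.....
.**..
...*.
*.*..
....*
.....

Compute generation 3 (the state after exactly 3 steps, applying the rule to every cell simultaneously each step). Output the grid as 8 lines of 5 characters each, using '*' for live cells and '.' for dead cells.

Simulating step by step:
Generation 0 (given above): 8 live cells
Generation 1: 5 live cells
.....
.....
..*..
..*..
...*.
...**
.....
.....
Generation 2: 7 live cells
.....
.....
.....
..**.
..***
...**
.....
.....
Generation 3: 4 live cells
(generation 3 grid is the final answer)

Answer: .....
.....
.....
..*.*
.....
..*.*
.....
.....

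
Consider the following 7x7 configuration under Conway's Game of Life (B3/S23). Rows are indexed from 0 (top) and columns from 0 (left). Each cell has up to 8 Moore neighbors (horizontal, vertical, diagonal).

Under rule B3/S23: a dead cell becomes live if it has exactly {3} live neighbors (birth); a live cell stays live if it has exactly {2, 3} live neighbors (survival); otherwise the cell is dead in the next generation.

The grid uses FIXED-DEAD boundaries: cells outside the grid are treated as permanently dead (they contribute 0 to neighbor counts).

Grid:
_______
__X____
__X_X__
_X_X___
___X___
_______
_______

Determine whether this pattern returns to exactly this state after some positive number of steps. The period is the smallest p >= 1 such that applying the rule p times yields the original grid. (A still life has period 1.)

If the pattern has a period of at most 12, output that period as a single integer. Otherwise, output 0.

Answer: 2

Derivation:
Simulating and comparing each generation to the original:
Gen 0 (original, given above): 6 live cells
Gen 1: 6 live cells, differs from original
Gen 2: 6 live cells, MATCHES original -> period = 2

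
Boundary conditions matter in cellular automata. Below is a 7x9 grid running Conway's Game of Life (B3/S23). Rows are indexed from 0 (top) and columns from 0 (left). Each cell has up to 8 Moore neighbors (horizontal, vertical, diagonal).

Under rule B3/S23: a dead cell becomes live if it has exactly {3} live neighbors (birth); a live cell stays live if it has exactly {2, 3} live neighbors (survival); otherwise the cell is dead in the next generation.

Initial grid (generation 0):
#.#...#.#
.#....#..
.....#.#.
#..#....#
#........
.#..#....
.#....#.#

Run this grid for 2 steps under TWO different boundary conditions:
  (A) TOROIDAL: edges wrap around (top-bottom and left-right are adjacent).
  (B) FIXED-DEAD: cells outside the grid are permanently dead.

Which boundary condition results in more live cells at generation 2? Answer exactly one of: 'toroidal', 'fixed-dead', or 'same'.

Answer: toroidal

Derivation:
Under TOROIDAL boundary, generation 2:
..#.#...#
.#.......
.....##..
.........
.#......#
........#
.##..###.
Population = 14

Under FIXED-DEAD boundary, generation 2:
......#..
.....#...
.....###.
.........
##.......
##.......
.........
Population = 9

Comparison: toroidal=14, fixed-dead=9 -> toroidal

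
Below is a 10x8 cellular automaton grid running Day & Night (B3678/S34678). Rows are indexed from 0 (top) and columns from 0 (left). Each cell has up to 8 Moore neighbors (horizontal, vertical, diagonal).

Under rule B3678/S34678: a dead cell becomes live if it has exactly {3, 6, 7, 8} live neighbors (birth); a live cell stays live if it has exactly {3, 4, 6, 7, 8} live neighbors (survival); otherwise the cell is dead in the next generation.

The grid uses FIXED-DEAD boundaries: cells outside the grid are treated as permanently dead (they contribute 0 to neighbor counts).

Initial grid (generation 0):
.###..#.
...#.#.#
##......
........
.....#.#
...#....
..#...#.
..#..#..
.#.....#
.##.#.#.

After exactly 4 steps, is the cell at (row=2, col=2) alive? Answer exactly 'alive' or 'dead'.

Simulating step by step:
Generation 0 (given above): 22 live cells
Generation 1: 13 live cells
..#.#...
#...#.#.
........
........
........
......#.
...#....
.#....#.
.#.#.##.
........
Generation 2: 7 live cells
...#.#..
...#.#..
........
........
........
........
........
....##..
..#.....
........
Generation 3: 0 live cells
........
........
........
........
........
........
........
........
........
........
Generation 4: 0 live cells
........
........
........
........
........
........
........
........
........
........

Cell (2,2) at generation 4: 0 -> dead

Answer: dead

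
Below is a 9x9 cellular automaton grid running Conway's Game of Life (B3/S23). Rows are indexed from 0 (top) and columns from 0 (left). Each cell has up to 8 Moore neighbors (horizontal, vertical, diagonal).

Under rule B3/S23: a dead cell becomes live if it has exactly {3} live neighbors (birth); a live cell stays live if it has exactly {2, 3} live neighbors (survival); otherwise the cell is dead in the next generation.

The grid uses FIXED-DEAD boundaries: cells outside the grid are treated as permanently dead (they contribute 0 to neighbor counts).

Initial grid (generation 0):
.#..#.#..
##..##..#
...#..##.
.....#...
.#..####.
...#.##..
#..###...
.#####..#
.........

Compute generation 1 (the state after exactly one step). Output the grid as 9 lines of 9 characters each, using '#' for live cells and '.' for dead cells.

Answer: ##..#....
#####....
......##.
.........
.......#.
..##...#.
.#.......
.##..#...
..###....

Derivation:
Simulating step by step:
Generation 0 (given above): 30 live cells
Generation 1: 21 live cells
(generation 1 grid is the final answer)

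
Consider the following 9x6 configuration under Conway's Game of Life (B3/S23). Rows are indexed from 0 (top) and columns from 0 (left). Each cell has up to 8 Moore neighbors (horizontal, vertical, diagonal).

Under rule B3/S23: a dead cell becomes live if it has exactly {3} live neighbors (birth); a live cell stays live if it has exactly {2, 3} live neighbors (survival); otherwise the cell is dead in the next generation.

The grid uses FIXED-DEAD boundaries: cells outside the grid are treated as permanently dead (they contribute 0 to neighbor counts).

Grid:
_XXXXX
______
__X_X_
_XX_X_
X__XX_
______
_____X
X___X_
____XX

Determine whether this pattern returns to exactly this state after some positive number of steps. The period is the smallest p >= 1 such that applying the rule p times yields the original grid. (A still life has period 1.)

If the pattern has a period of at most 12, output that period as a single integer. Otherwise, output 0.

Answer: 0

Derivation:
Simulating and comparing each generation to the original:
Gen 0 (original, given above): 18 live cells
Gen 1: 19 live cells, differs from original
Gen 2: 19 live cells, differs from original
Gen 3: 22 live cells, differs from original
Gen 4: 17 live cells, differs from original
Gen 5: 18 live cells, differs from original
Gen 6: 11 live cells, differs from original
Gen 7: 9 live cells, differs from original
Gen 8: 9 live cells, differs from original
Gen 9: 7 live cells, differs from original
Gen 10: 6 live cells, differs from original
Gen 11: 6 live cells, differs from original
Gen 12: 7 live cells, differs from original
No period found within 12 steps.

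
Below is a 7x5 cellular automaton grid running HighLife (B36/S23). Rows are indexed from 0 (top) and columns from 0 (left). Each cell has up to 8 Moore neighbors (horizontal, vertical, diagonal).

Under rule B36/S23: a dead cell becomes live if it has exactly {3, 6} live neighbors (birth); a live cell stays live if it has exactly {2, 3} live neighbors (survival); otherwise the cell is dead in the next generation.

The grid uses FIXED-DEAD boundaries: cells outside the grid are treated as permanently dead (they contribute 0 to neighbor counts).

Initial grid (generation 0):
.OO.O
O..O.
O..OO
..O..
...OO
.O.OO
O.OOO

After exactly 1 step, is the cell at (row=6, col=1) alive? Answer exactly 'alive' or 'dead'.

Simulating step by step:
Generation 0 (given above): 18 live cells
Generation 1: 14 live cells
.OOO.
O....
.OOOO
..O..
....O
.O...
.OO.O

Cell (6,1) at generation 1: 1 -> alive

Answer: alive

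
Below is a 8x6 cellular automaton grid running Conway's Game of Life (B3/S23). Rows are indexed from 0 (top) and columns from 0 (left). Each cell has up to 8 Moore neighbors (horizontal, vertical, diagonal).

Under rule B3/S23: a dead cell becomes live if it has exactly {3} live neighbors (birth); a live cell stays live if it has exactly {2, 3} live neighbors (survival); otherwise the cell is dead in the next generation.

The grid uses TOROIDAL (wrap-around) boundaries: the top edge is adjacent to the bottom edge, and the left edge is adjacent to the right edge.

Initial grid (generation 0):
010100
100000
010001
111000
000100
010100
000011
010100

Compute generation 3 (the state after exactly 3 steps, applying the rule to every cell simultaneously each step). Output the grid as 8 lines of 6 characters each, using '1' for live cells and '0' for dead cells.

Simulating step by step:
Generation 0 (given above): 15 live cells
Generation 1: 19 live cells
110000
111000
001001
111000
100100
001100
100110
100100
Generation 2: 21 live cells
000001
001001
000101
101101
100100
011001
010011
101110
Generation 3: 23 live cells
(generation 3 grid is the final answer)

Answer: 111001
100001
010101
111101
000100
011101
000000
111100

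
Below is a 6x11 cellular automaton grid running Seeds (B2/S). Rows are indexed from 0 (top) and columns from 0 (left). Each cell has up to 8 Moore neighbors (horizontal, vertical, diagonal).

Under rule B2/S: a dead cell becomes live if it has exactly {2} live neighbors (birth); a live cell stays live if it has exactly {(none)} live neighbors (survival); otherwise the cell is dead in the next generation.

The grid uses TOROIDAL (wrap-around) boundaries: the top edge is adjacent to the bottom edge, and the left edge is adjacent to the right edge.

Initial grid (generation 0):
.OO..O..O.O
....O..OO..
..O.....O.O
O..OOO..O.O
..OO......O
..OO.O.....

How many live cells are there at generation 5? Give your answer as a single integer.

Simulating step by step:
Generation 0 (given above): 23 live cells
Generation 1: 10 live cells
O..........
.....OO...O
.O....O....
.......O...
......O....
......O...O
Generation 2: 10 live cells
.......O.O.
.O.....O...
O..........
.....O.....
.....O.....
O....O.O...
Generation 3: 12 live cells
OO........O
O.....O...O
.O....O....
....O.O....
...........
....O.....O
Generation 4: 11 live cells
.....O.....
..O..O.O.O.
..........O
.......O...
...OO......
.O.......O.
Generation 5: 17 live cells
.OO.O....OO
....O...O.O
.......O.O.
...OO......
..O.....O..
..OO.O.....
Population at generation 5: 17

Answer: 17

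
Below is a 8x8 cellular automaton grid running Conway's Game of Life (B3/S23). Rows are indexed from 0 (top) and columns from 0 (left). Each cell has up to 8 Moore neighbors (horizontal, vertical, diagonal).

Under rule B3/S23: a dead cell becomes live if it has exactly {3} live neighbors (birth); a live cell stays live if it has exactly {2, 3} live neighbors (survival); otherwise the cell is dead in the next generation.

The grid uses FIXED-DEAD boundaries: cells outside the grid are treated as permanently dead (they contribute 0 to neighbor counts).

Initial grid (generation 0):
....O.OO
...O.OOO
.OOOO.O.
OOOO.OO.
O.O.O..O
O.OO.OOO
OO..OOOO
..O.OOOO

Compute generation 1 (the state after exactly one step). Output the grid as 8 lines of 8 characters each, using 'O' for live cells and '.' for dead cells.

Answer: ....O..O
........
O.......
O.....OO
O......O
O.O.....
O.......
.O.OO..O

Derivation:
Simulating step by step:
Generation 0 (given above): 39 live cells
Generation 1: 15 live cells
(generation 1 grid is the final answer)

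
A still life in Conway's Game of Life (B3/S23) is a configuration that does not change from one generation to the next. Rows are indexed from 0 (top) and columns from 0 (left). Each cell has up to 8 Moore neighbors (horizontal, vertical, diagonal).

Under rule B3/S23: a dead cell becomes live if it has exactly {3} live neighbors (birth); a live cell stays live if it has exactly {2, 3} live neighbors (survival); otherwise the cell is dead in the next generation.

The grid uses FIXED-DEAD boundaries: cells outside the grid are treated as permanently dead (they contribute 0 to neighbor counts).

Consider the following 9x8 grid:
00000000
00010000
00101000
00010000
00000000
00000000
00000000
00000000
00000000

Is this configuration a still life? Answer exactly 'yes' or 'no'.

Answer: yes

Derivation:
Compute generation 1 and compare to generation 0 (given above):
Generation 1:
00000000
00010000
00101000
00010000
00000000
00000000
00000000
00000000
00000000
The grids are IDENTICAL -> still life.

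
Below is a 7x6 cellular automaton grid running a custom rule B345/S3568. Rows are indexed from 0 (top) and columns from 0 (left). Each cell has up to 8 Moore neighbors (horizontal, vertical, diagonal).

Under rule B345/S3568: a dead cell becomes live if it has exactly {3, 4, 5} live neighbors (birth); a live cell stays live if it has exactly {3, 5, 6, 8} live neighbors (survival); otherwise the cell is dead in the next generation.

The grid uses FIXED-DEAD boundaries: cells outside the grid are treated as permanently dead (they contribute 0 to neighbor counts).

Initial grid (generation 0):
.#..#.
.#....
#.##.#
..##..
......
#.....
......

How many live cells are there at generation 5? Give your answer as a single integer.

Simulating step by step:
Generation 0 (given above): 10 live cells
Generation 1: 12 live cells
......
#####.
.#.##.
.####.
......
......
......
Generation 2: 12 live cells
.###..
.#..#.
##..##
....#.
..##..
......
......
Generation 3: 14 live cells
..#...
#.####
...###
.#####
......
......
......
Generation 4: 17 live cells
.#.##.
.#####
.#..##
..#.##
..###.
......
......
Generation 5: 17 live cells
..#..#
#####.
.##.##
.##.#.
....##
...#..
......
Population at generation 5: 17

Answer: 17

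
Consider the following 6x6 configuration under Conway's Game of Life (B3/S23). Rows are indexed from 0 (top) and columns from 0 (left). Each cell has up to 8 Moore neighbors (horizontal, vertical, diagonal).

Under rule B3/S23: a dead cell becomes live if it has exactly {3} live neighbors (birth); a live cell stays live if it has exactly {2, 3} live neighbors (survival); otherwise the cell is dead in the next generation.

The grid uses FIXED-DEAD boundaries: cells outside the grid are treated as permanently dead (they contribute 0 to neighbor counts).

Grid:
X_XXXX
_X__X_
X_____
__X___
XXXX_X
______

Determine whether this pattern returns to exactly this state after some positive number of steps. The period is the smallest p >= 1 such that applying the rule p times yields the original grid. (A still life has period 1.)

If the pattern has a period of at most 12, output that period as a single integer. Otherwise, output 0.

Answer: 0

Derivation:
Simulating and comparing each generation to the original:
Gen 0 (original, given above): 14 live cells
Gen 1: 19 live cells, differs from original
Gen 2: 10 live cells, differs from original
Gen 3: 6 live cells, differs from original
Gen 4: 7 live cells, differs from original
Gen 5: 7 live cells, differs from original
Gen 6: 7 live cells, differs from original
Gen 7: 7 live cells, differs from original
Gen 8: 7 live cells, differs from original
Gen 9: 7 live cells, differs from original
Gen 10: 7 live cells, differs from original
Gen 11: 7 live cells, differs from original
Gen 12: 7 live cells, differs from original
No period found within 12 steps.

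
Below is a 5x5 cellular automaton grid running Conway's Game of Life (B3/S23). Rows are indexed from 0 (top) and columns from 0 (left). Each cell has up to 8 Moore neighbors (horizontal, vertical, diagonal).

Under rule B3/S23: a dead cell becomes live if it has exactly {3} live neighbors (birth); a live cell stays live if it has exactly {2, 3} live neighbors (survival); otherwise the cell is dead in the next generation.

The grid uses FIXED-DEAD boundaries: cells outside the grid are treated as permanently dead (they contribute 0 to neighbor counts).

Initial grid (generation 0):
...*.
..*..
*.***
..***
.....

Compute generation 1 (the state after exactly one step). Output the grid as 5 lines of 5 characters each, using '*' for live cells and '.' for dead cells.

Answer: .....
.**.*
....*
.**.*
...*.

Derivation:
Simulating step by step:
Generation 0 (given above): 9 live cells
Generation 1: 8 live cells
(generation 1 grid is the final answer)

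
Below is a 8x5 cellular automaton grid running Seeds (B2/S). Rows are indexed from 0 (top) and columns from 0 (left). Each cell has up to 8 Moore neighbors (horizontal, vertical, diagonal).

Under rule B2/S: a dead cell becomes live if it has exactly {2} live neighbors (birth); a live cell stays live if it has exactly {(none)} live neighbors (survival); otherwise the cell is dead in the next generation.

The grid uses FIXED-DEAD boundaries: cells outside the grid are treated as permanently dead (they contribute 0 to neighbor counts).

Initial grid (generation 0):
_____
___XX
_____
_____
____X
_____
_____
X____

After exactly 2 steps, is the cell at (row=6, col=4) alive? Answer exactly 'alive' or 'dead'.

Simulating step by step:
Generation 0 (given above): 4 live cells
Generation 1: 4 live cells
___XX
_____
___XX
_____
_____
_____
_____
_____
Generation 2: 3 live cells
_____
__X__
_____
___XX
_____
_____
_____
_____

Cell (6,4) at generation 2: 0 -> dead

Answer: dead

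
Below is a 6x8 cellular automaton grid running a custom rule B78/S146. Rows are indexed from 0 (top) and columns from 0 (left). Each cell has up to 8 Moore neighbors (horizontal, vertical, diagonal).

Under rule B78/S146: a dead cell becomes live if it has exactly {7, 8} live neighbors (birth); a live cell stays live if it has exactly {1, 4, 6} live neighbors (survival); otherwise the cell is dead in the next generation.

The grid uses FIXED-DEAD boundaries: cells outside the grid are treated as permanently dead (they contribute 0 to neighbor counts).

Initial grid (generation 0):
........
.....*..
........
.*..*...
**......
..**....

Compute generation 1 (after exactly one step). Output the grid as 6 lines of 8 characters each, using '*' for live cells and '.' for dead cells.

Simulating step by step:
Generation 0 (given above): 7 live cells
Generation 1: 1 live cells
(generation 1 grid is the final answer)

Answer: ........
........
........
........
........
...*....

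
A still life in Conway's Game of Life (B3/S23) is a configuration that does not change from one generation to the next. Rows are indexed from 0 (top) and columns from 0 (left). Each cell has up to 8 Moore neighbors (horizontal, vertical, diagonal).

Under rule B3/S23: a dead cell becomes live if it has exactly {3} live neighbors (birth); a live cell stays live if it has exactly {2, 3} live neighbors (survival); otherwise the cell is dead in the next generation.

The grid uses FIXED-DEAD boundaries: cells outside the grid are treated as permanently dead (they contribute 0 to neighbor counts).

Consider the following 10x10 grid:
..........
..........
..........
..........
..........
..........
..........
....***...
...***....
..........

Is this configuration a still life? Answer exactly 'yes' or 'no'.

Answer: no

Derivation:
Compute generation 1 and compare to generation 0 (given above):
Generation 1:
..........
..........
..........
..........
..........
..........
.....*....
...*..*...
...*..*...
....*.....
Cell (6,5) differs: gen0=0 vs gen1=1 -> NOT a still life.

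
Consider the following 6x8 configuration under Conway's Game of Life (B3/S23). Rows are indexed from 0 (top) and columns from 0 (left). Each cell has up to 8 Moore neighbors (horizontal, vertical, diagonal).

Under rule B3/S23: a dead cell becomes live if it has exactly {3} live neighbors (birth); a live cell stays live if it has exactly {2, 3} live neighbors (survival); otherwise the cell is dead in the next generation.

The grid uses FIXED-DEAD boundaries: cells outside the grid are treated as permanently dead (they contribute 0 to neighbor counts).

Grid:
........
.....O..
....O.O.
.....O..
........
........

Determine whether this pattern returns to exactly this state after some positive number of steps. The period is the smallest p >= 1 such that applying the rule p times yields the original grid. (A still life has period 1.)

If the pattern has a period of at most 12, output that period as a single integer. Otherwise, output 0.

Simulating and comparing each generation to the original:
Gen 0 (original, given above): 4 live cells
Gen 1: 4 live cells, MATCHES original -> period = 1

Answer: 1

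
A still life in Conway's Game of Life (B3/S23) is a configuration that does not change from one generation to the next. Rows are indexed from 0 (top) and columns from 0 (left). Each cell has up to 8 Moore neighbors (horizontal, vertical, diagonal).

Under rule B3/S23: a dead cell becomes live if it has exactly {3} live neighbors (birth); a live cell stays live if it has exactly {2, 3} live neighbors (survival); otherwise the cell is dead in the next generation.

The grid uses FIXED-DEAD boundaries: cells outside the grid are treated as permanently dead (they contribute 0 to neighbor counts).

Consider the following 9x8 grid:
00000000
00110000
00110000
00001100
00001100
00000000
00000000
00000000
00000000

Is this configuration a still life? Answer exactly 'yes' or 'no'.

Compute generation 1 and compare to generation 0 (given above):
Generation 1:
00000000
00110000
00100000
00000100
00001100
00000000
00000000
00000000
00000000
Cell (2,3) differs: gen0=1 vs gen1=0 -> NOT a still life.

Answer: no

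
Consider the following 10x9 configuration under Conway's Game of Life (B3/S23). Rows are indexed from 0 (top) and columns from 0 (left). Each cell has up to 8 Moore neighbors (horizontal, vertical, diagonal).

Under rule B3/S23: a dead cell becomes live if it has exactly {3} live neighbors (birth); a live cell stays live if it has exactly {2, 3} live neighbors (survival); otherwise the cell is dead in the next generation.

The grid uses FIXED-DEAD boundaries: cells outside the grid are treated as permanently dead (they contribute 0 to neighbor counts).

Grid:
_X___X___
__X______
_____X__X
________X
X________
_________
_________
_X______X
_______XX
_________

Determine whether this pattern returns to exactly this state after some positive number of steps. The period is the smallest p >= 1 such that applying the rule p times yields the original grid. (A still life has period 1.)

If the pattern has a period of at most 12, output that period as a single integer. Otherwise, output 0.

Simulating and comparing each generation to the original:
Gen 0 (original, given above): 11 live cells
Gen 1: 4 live cells, differs from original
Gen 2: 4 live cells, differs from original
Gen 3: 4 live cells, differs from original
Gen 4: 4 live cells, differs from original
Gen 5: 4 live cells, differs from original
Gen 6: 4 live cells, differs from original
Gen 7: 4 live cells, differs from original
Gen 8: 4 live cells, differs from original
Gen 9: 4 live cells, differs from original
Gen 10: 4 live cells, differs from original
Gen 11: 4 live cells, differs from original
Gen 12: 4 live cells, differs from original
No period found within 12 steps.

Answer: 0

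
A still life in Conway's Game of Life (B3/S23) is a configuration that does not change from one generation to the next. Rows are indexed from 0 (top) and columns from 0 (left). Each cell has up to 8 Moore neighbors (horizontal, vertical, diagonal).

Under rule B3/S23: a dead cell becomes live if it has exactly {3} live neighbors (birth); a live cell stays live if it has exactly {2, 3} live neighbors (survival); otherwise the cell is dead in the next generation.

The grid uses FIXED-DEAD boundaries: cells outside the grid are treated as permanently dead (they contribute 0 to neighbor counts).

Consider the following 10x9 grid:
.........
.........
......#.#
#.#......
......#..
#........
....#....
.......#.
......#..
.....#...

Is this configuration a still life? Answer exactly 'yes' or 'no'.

Compute generation 1 and compare to generation 0 (given above):
Generation 1:
.........
.........
.........
.......#.
.#.......
.........
.........
.........
......#..
.........
Cell (2,6) differs: gen0=1 vs gen1=0 -> NOT a still life.

Answer: no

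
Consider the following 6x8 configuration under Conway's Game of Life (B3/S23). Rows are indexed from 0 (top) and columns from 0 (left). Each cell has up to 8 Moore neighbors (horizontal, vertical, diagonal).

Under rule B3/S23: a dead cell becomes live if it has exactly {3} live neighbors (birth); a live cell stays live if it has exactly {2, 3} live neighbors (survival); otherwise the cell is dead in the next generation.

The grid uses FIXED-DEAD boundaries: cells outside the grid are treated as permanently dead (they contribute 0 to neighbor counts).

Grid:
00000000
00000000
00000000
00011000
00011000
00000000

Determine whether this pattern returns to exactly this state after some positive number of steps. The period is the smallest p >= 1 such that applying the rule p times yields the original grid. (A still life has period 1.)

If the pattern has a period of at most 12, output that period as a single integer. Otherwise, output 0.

Simulating and comparing each generation to the original:
Gen 0 (original, given above): 4 live cells
Gen 1: 4 live cells, MATCHES original -> period = 1

Answer: 1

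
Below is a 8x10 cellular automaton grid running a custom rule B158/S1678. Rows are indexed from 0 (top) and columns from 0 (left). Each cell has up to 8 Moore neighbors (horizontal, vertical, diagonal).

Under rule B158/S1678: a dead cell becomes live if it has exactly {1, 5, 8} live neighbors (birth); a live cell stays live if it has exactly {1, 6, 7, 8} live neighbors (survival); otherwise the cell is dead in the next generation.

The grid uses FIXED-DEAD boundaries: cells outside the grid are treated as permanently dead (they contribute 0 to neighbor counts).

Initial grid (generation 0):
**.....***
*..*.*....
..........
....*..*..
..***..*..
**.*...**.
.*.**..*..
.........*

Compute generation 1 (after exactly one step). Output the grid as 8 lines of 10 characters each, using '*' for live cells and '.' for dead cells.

Answer: ...*.*.*.*
..........
***....**.
.*.....*..
.........*
....*....*
.....*....
**...***..

Derivation:
Simulating step by step:
Generation 0 (given above): 24 live cells
Generation 1: 20 live cells
(generation 1 grid is the final answer)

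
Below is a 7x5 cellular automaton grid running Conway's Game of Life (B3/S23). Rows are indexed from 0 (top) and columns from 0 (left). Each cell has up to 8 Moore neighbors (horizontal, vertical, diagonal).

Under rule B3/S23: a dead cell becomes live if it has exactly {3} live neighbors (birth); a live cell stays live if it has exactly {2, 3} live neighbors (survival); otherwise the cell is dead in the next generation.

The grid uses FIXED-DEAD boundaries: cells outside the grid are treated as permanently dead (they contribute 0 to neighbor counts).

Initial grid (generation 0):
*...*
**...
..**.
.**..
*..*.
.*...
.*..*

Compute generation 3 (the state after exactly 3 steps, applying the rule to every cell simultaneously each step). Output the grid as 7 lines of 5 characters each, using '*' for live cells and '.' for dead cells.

Simulating step by step:
Generation 0 (given above): 13 live cells
Generation 1: 13 live cells
**...
****.
*..*.
.*...
*....
***..
.....
Generation 2: 11 live cells
*....
...*.
*..*.
**...
*.*..
**...
.*...
Generation 3: 10 live cells
(generation 3 grid is the final answer)

Answer: .....
.....
***..
*.*..
..*..
*.*..
**...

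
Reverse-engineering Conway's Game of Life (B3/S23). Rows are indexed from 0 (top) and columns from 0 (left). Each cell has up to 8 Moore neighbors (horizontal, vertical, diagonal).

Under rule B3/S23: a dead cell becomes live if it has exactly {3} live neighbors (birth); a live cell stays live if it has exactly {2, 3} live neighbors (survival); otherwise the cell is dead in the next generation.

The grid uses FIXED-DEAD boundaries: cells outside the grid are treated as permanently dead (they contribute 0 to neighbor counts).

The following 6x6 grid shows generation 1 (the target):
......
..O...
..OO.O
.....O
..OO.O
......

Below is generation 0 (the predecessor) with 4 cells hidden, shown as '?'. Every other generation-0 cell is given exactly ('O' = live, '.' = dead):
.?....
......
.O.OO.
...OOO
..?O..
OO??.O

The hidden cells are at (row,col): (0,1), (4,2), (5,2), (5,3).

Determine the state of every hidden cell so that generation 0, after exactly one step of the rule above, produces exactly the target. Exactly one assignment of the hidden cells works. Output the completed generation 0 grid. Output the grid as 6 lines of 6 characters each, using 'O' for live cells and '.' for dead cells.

Hidden generation-0 cells (in order): (0,1), (4,2), (5,2), (5,3).
A hidden cell only influences target cells in its own 3x3 neighborhood. Try each of the 2^4 = 16 assignments, step the completed generation 0 forward once under B3/S23, and compare with the target:
  (0,1)=. (4,2)=. (5,2)=. (5,3)=. -> step gives (1,2)='.' but target has 'O' -> reject
  (0,1)=. (4,2)=. (5,2)=. (5,3)=O -> step gives (1,2)='.' but target has 'O' -> reject
  (0,1)=. (4,2)=. (5,2)=O (5,3)=. -> step gives (1,2)='.' but target has 'O' -> reject
  (0,1)=. (4,2)=. (5,2)=O (5,3)=O -> step gives (1,2)='.' but target has 'O' -> reject
  (0,1)=. (4,2)=O (5,2)=. (5,3)=. -> step gives (1,2)='.' but target has 'O' -> reject
  (0,1)=. (4,2)=O (5,2)=. (5,3)=O -> step gives (1,2)='.' but target has 'O' -> reject
  (0,1)=. (4,2)=O (5,2)=O (5,3)=. -> step gives (1,2)='.' but target has 'O' -> reject
  (0,1)=. (4,2)=O (5,2)=O (5,3)=O -> step gives (1,2)='.' but target has 'O' -> reject
  (0,1)=O (4,2)=. (5,2)=. (5,3)=. -> step reproduces the target at every cell -> ACCEPT
  (0,1)=O (4,2)=. (5,2)=. (5,3)=O -> step gives (4,2)='.' but target has 'O' -> reject
  (0,1)=O (4,2)=. (5,2)=O (5,3)=. -> step gives (4,1)='O' but target has '.' -> reject
  (0,1)=O (4,2)=. (5,2)=O (5,3)=O -> step gives (4,1)='O' but target has '.' -> reject
  (0,1)=O (4,2)=O (5,2)=. (5,3)=. -> step gives (4,1)='O' but target has '.' -> reject
  (0,1)=O (4,2)=O (5,2)=. (5,3)=O -> step gives (4,1)='O' but target has '.' -> reject
  (0,1)=O (4,2)=O (5,2)=O (5,3)=. -> step gives (4,2)='.' but target has 'O' -> reject
  (0,1)=O (4,2)=O (5,2)=O (5,3)=O -> step gives (4,2)='.' but target has 'O' -> reject
Unique solution: (0,1)=live, (4,2)=dead, (5,2)=dead, (5,3)=dead.
Check: live-neighbor counts of every cell in the completed generation 0:
101000
223221
103343
114452
223253
112120
Applying B3/S23 to generation 0 with these counts gives:
......
..O...
..OO.O
.....O
..OO.O
......
which matches the target exactly.

Answer: .O....
......
.O.OO.
...OOO
...O..
OO...O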